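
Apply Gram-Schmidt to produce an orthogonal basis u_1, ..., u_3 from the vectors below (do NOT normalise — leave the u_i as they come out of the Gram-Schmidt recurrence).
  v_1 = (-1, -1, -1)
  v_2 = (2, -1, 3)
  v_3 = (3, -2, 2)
Orthogonal basis:
  u_1 = (-1, -1, -1)
  u_2 = (2/3, -7/3, 5/3)
  u_3 = (16/13, -4/13, -12/13)

Apply the Gram-Schmidt recurrence
  u_1 = v_1
  u_i = v_i − Σ_{j<i} ((v_i · u_j) / (u_j · u_j)) · u_j.

Step by step this gives:
  u_1 = (-1, -1, -1)
  u_2 = (2/3, -7/3, 5/3)
  u_3 = (16/13, -4/13, -12/13)

Orthogonality check:
  u_2 · u_1 = 0 (should be 0)
  u_3 · u_1 = 0 (should be 0)
  u_3 · u_2 = 0 (should be 0)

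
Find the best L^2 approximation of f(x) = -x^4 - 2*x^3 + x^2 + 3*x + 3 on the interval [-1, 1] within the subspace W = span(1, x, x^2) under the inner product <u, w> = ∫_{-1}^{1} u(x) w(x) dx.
g(x) = x^2/7 + 9*x/5 + 108/35

The best approximation g ∈ W is the orthogonal projection of f onto W. Writing g = a_0 + a_1 x + a_2 x^2, the coefficients solve the normal equations G · a = b where
  G_{ij} = <φ_i, φ_j> and b_i = <f, φ_i>, with φ_0 = 1, φ_1 = x, φ_2 = x^2.
G =
  [2, 0, 2/3]
  [0, 2/3, 0]
  [2/3, 0, 2/5],
b = (94/15, 6/5, 74/35).
Solving gives a_0 = 108/35, a_1 = 9/5, a_2 = 1/7, so
  g(x) = x^2/7 + 9*x/5 + 108/35.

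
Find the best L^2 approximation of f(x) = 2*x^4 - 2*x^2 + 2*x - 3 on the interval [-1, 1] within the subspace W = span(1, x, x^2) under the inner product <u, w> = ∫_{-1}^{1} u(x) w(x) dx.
g(x) = -2*x^2/7 + 2*x - 111/35

The best approximation g ∈ W is the orthogonal projection of f onto W. Writing g = a_0 + a_1 x + a_2 x^2, the coefficients solve the normal equations G · a = b where
  G_{ij} = <φ_i, φ_j> and b_i = <f, φ_i>, with φ_0 = 1, φ_1 = x, φ_2 = x^2.
G =
  [2, 0, 2/3]
  [0, 2/3, 0]
  [2/3, 0, 2/5],
b = (-98/15, 4/3, -78/35).
Solving gives a_0 = -111/35, a_1 = 2, a_2 = -2/7, so
  g(x) = -2*x^2/7 + 2*x - 111/35.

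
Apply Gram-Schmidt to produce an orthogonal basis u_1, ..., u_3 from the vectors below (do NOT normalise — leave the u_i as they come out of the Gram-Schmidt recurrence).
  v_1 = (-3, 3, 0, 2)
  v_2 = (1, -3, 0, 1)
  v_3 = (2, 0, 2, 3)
Orthogonal basis:
  u_1 = (-3, 3, 0, 2)
  u_2 = (-4/11, -18/11, 0, 21/11)
  u_3 = (162/71, 90/71, 2, 108/71)

Apply the Gram-Schmidt recurrence
  u_1 = v_1
  u_i = v_i − Σ_{j<i} ((v_i · u_j) / (u_j · u_j)) · u_j.

Step by step this gives:
  u_1 = (-3, 3, 0, 2)
  u_2 = (-4/11, -18/11, 0, 21/11)
  u_3 = (162/71, 90/71, 2, 108/71)

Orthogonality check:
  u_2 · u_1 = 0 (should be 0)
  u_3 · u_1 = 0 (should be 0)
  u_3 · u_2 = 0 (should be 0)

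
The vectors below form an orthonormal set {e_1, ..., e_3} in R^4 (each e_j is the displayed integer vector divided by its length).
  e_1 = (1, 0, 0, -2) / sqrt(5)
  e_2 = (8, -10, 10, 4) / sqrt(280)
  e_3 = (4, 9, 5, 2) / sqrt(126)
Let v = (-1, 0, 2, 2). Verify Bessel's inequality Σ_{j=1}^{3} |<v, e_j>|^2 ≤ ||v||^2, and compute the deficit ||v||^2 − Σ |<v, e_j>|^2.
Σ |<v, e_j>|^2 = 65/9; ||v||^2 = 9; deficit = 16/9

Write each e_j = u_j / sqrt(<u_j, u_j>) where u_j is the displayed integer vector. Then <v, e_j> = <v, u_j> / sqrt(<u_j, u_j>), so |<v, e_j>|^2 = <v, u_j>^2 / <u_j, u_j>.
Coefficients: <v, e_1> = -5/sqrt(5), <v, e_2> = 20/sqrt(280), <v, e_3> = 10/sqrt(126).
Square and sum: Σ |<v, e_j>|^2 = 65/9.
Compute ||v||^2 = v·v = 9.
Deficit = 9 − 65/9 = 16/9 ≥ 0, confirming Bessel's inequality. (The deficit equals ||v − Σ <v,e_j> e_j||^2, the squared distance from v to span{e_j}.)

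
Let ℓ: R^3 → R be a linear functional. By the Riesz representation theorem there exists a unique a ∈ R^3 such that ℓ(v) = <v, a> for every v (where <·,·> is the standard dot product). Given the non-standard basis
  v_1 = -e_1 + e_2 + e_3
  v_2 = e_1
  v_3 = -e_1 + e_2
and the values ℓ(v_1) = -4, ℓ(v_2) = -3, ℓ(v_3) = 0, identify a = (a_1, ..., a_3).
a = (-3, -3, -4)

Write a = (a_1, ..., a_3) in the standard basis. For each basis vector v_i, ℓ(v_i) = <v_i, a> is a linear equation in the a_j's. Collect the n equations into a matrix system V a = ℓ, where row i of V is v_i (expressed in the standard basis). Since V is invertible (lower-triangular with 1s on the diagonal, up to permutation), solve by back-substitution:
  V =
[[-1, 1, 1],
 [1, 0, 0],
 [-1, 1, 0]]
  V a = (-4, -3, 0)
Solving gives a = (-3, -3, -4).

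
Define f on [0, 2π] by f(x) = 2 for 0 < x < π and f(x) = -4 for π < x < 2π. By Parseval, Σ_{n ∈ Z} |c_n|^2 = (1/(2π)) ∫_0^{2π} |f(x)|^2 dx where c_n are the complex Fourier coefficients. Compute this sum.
Σ |c_n|^2 = 10

Parseval equates the L^2 energy of f (normalised by 1/(2π)) with the ℓ^2 sum of its Fourier coefficients: (1/(2π)) ∫_0^{2π} |f|^2 = Σ |c_n|^2.
Compute the left side: (1/(2π)) [∫_0^π 2^2 dx + ∫_π^{2π} (-4)^2 dx] = (1/(2π)) · (4π + 16π) = (4 + 16)/2 = 10.
So Σ_{n ∈ Z} |c_n|^2 = 10.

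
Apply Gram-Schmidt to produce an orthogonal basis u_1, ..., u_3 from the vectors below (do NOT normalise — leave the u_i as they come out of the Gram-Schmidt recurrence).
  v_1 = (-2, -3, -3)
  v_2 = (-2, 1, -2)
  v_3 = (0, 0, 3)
Orthogonal basis:
  u_1 = (-2, -3, -3)
  u_2 = (-15/11, 43/22, -23/22)
  u_3 = (-216/149, -48/149, 192/149)

Apply the Gram-Schmidt recurrence
  u_1 = v_1
  u_i = v_i − Σ_{j<i} ((v_i · u_j) / (u_j · u_j)) · u_j.

Step by step this gives:
  u_1 = (-2, -3, -3)
  u_2 = (-15/11, 43/22, -23/22)
  u_3 = (-216/149, -48/149, 192/149)

Orthogonality check:
  u_2 · u_1 = 0 (should be 0)
  u_3 · u_1 = 0 (should be 0)
  u_3 · u_2 = 0 (should be 0)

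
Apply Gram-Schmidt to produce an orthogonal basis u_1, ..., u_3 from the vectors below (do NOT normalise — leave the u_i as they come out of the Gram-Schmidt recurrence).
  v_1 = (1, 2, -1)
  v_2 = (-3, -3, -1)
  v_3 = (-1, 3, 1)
Orthogonal basis:
  u_1 = (1, 2, -1)
  u_2 = (-5/3, -1/3, -7/3)
  u_3 = (-2, 8/5, 6/5)

Apply the Gram-Schmidt recurrence
  u_1 = v_1
  u_i = v_i − Σ_{j<i} ((v_i · u_j) / (u_j · u_j)) · u_j.

Step by step this gives:
  u_1 = (1, 2, -1)
  u_2 = (-5/3, -1/3, -7/3)
  u_3 = (-2, 8/5, 6/5)

Orthogonality check:
  u_2 · u_1 = 0 (should be 0)
  u_3 · u_1 = 0 (should be 0)
  u_3 · u_2 = 0 (should be 0)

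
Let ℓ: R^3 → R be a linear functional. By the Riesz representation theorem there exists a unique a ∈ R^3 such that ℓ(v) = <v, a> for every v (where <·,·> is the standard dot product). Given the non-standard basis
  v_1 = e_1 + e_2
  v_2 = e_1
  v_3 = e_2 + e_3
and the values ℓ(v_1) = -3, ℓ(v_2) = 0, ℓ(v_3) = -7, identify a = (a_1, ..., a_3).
a = (0, -3, -4)

Write a = (a_1, ..., a_3) in the standard basis. For each basis vector v_i, ℓ(v_i) = <v_i, a> is a linear equation in the a_j's. Collect the n equations into a matrix system V a = ℓ, where row i of V is v_i (expressed in the standard basis). Since V is invertible (lower-triangular with 1s on the diagonal, up to permutation), solve by back-substitution:
  V =
[[1, 1, 0],
 [1, 0, 0],
 [0, 1, 1]]
  V a = (-3, 0, -7)
Solving gives a = (0, -3, -4).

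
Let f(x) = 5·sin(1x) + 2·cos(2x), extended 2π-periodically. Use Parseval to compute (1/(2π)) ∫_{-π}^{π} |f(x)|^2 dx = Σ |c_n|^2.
Σ |c_n|^2 = 29/2

Expand |f|^2 and use orthogonality of {sin(nx), cos(mx)} on [-π, π]:
  ∫_{-π}^{π} sin(nx)^2 dx = π, ∫ cos(mx)^2 dx = π, and cross terms integrate to 0.
So ∫_{-π}^{π} f(x)^2 dx = 5^2 · π + 2^2 · π = (25 + 4)π.
Divide by 2π: (25 + 4)/2 = 29/2.
By Parseval, this equals Σ |c_n|^2.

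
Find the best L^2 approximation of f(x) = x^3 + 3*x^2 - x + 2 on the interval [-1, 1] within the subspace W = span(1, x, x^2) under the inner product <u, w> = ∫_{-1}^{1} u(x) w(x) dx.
g(x) = 3*x^2 - 2*x/5 + 2

The best approximation g ∈ W is the orthogonal projection of f onto W. Writing g = a_0 + a_1 x + a_2 x^2, the coefficients solve the normal equations G · a = b where
  G_{ij} = <φ_i, φ_j> and b_i = <f, φ_i>, with φ_0 = 1, φ_1 = x, φ_2 = x^2.
G =
  [2, 0, 2/3]
  [0, 2/3, 0]
  [2/3, 0, 2/5],
b = (6, -4/15, 38/15).
Solving gives a_0 = 2, a_1 = -2/5, a_2 = 3, so
  g(x) = 3*x^2 - 2*x/5 + 2.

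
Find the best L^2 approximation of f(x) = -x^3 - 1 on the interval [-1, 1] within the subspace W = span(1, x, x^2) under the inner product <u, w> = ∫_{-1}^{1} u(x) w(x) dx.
g(x) = -3*x/5 - 1

The best approximation g ∈ W is the orthogonal projection of f onto W. Writing g = a_0 + a_1 x + a_2 x^2, the coefficients solve the normal equations G · a = b where
  G_{ij} = <φ_i, φ_j> and b_i = <f, φ_i>, with φ_0 = 1, φ_1 = x, φ_2 = x^2.
G =
  [2, 0, 2/3]
  [0, 2/3, 0]
  [2/3, 0, 2/5],
b = (-2, -2/5, -2/3).
Solving gives a_0 = -1, a_1 = -3/5, a_2 = 0, so
  g(x) = -3*x/5 - 1.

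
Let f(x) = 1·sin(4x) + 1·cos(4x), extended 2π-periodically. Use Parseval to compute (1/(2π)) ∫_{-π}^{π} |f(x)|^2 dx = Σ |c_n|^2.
Σ |c_n|^2 = 1

Expand |f|^2 and use orthogonality of {sin(nx), cos(mx)} on [-π, π]:
  ∫_{-π}^{π} sin(nx)^2 dx = π, ∫ cos(mx)^2 dx = π, and cross terms integrate to 0.
So ∫_{-π}^{π} f(x)^2 dx = 1^2 · π + 1^2 · π = (1 + 1)π.
Divide by 2π: (1 + 1)/2 = 1.
By Parseval, this equals Σ |c_n|^2.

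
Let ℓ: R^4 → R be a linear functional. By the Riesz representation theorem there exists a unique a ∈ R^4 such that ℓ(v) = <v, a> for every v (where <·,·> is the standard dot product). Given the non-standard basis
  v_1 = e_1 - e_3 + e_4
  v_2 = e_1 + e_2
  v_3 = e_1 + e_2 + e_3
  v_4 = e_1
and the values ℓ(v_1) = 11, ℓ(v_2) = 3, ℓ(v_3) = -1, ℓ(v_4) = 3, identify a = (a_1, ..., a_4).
a = (3, 0, -4, 4)

Write a = (a_1, ..., a_4) in the standard basis. For each basis vector v_i, ℓ(v_i) = <v_i, a> is a linear equation in the a_j's. Collect the n equations into a matrix system V a = ℓ, where row i of V is v_i (expressed in the standard basis). Since V is invertible (lower-triangular with 1s on the diagonal, up to permutation), solve by back-substitution:
  V =
[[1, 0, -1, 1],
 [1, 1, 0, 0],
 [1, 1, 1, 0],
 [1, 0, 0, 0]]
  V a = (11, 3, -1, 3)
Solving gives a = (3, 0, -4, 4).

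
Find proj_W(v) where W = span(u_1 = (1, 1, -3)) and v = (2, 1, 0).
proj_W(v) = (3/11, 3/11, -9/11)

Set up U = [u_1 | ... | u_1] ∈ R^(3×1). The projector onto W = col(U) is P = U (U^T U)^(-1) U^T.
Compute U^T U =
  [11],
and U^T v = (3).
Solve U^T U · c = U^T v for the coefficients: c = (3/11). The projection is proj_W(v) = U c.
Check: (v - proj_W(v)) · u_1 = 0  (should be 0).
Result: proj_W(v) = (3/11, 3/11, -9/11).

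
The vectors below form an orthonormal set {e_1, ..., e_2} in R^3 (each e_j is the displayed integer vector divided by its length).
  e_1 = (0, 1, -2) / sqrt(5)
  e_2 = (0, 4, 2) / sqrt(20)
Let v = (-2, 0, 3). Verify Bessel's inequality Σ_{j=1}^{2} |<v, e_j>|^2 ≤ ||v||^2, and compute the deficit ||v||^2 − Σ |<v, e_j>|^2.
Σ |<v, e_j>|^2 = 9; ||v||^2 = 13; deficit = 4

Write each e_j = u_j / sqrt(<u_j, u_j>) where u_j is the displayed integer vector. Then <v, e_j> = <v, u_j> / sqrt(<u_j, u_j>), so |<v, e_j>|^2 = <v, u_j>^2 / <u_j, u_j>.
Coefficients: <v, e_1> = -6/sqrt(5), <v, e_2> = 6/sqrt(20).
Square and sum: Σ |<v, e_j>|^2 = 9.
Compute ||v||^2 = v·v = 13.
Deficit = 13 − 9 = 4 ≥ 0, confirming Bessel's inequality. (The deficit equals ||v − Σ <v,e_j> e_j||^2, the squared distance from v to span{e_j}.)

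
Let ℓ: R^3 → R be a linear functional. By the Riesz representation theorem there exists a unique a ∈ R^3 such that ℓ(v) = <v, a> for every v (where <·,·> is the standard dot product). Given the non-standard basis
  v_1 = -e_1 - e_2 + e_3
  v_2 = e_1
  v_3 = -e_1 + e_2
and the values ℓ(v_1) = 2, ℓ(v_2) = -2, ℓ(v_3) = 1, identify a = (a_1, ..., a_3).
a = (-2, -1, -1)

Write a = (a_1, ..., a_3) in the standard basis. For each basis vector v_i, ℓ(v_i) = <v_i, a> is a linear equation in the a_j's. Collect the n equations into a matrix system V a = ℓ, where row i of V is v_i (expressed in the standard basis). Since V is invertible (lower-triangular with 1s on the diagonal, up to permutation), solve by back-substitution:
  V =
[[-1, -1, 1],
 [1, 0, 0],
 [-1, 1, 0]]
  V a = (2, -2, 1)
Solving gives a = (-2, -1, -1).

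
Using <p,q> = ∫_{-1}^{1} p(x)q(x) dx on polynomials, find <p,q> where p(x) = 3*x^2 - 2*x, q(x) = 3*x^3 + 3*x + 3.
<p,q> = -2/5

Expand the product: p(x)·q(x) = 9*x^5 - 6*x^4 + 9*x^3 + 3*x^2 - 6*x.
∫_{-1}^{1} of each monomial x^k gives [2/(k+1) if k even, 0 if k odd]. Integrating term-by-term (or equivalently evaluating the antiderivative F(x) = 3*x^6/2 - 6*x^5/5 + 9*x^4/4 + x^3 - 3*x^2 at the endpoints):
  F(1) − F(−1) = 11/20 − (19/20) = -2/5.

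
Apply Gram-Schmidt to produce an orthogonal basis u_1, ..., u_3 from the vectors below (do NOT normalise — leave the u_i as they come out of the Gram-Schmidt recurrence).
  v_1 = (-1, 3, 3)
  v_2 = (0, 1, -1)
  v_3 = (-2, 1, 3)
Orthogonal basis:
  u_1 = (-1, 3, 3)
  u_2 = (0, 1, -1)
  u_3 = (-24/19, -4/19, -4/19)

Apply the Gram-Schmidt recurrence
  u_1 = v_1
  u_i = v_i − Σ_{j<i} ((v_i · u_j) / (u_j · u_j)) · u_j.

Step by step this gives:
  u_1 = (-1, 3, 3)
  u_2 = (0, 1, -1)
  u_3 = (-24/19, -4/19, -4/19)

Orthogonality check:
  u_2 · u_1 = 0 (should be 0)
  u_3 · u_1 = 0 (should be 0)
  u_3 · u_2 = 0 (should be 0)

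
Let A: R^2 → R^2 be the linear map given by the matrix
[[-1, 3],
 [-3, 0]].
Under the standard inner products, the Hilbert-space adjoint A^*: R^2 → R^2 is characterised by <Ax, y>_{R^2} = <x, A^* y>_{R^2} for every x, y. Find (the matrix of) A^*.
A^* = A^T =
[[-1, -3],
 [3, 0]]

For real matrices with standard dot products, the defining identity <Ax, y> = <x, A^* y> gives (Ax)^T y = x^T (A^*) y, i.e. x^T A^T y = x^T (A^*) y. Since this holds for all x, y, we must have A^* = A^T. Therefore
A^* =
[[-1, -3],
 [3, 0]].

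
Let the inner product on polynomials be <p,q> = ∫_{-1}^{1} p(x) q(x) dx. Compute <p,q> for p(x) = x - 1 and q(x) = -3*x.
<p,q> = -2

Expand the product: p(x)·q(x) = -3*x^2 + 3*x.
∫_{-1}^{1} of each monomial x^k gives [2/(k+1) if k even, 0 if k odd]. Integrating term-by-term (or equivalently evaluating the antiderivative F(x) = -x^3 + 3*x^2/2 at the endpoints):
  F(1) − F(−1) = 1/2 − (5/2) = -2.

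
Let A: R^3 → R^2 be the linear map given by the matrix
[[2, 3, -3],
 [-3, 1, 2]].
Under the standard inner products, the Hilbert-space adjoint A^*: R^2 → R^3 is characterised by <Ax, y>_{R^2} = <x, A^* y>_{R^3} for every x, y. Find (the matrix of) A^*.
A^* = A^T =
[[2, -3],
 [3, 1],
 [-3, 2]]

For real matrices with standard dot products, the defining identity <Ax, y> = <x, A^* y> gives (Ax)^T y = x^T (A^*) y, i.e. x^T A^T y = x^T (A^*) y. Since this holds for all x, y, we must have A^* = A^T. Therefore
A^* =
[[2, -3],
 [3, 1],
 [-3, 2]].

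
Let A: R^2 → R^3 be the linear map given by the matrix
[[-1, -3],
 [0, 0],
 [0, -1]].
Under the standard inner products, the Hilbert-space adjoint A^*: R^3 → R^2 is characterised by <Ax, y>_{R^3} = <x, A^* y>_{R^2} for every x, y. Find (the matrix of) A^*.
A^* = A^T =
[[-1, 0, 0],
 [-3, 0, -1]]

For real matrices with standard dot products, the defining identity <Ax, y> = <x, A^* y> gives (Ax)^T y = x^T (A^*) y, i.e. x^T A^T y = x^T (A^*) y. Since this holds for all x, y, we must have A^* = A^T. Therefore
A^* =
[[-1, 0, 0],
 [-3, 0, -1]].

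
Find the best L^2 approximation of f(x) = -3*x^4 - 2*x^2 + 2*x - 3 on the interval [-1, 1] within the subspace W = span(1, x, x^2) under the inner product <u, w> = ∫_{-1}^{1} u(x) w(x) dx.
g(x) = -32*x^2/7 + 2*x - 96/35

The best approximation g ∈ W is the orthogonal projection of f onto W. Writing g = a_0 + a_1 x + a_2 x^2, the coefficients solve the normal equations G · a = b where
  G_{ij} = <φ_i, φ_j> and b_i = <f, φ_i>, with φ_0 = 1, φ_1 = x, φ_2 = x^2.
G =
  [2, 0, 2/3]
  [0, 2/3, 0]
  [2/3, 0, 2/5],
b = (-128/15, 4/3, -128/35).
Solving gives a_0 = -96/35, a_1 = 2, a_2 = -32/7, so
  g(x) = -32*x^2/7 + 2*x - 96/35.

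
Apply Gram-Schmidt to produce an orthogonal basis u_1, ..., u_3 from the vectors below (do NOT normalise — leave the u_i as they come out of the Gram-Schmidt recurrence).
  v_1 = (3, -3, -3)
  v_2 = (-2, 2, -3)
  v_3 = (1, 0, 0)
Orthogonal basis:
  u_1 = (3, -3, -3)
  u_2 = (-5/3, 5/3, -10/3)
  u_3 = (1/2, 1/2, 0)

Apply the Gram-Schmidt recurrence
  u_1 = v_1
  u_i = v_i − Σ_{j<i} ((v_i · u_j) / (u_j · u_j)) · u_j.

Step by step this gives:
  u_1 = (3, -3, -3)
  u_2 = (-5/3, 5/3, -10/3)
  u_3 = (1/2, 1/2, 0)

Orthogonality check:
  u_2 · u_1 = 0 (should be 0)
  u_3 · u_1 = 0 (should be 0)
  u_3 · u_2 = 0 (should be 0)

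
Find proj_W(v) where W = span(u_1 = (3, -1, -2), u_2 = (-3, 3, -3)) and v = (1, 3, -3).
proj_W(v) = (1/19, 27/19, -69/19)

Set up U = [u_1 | ... | u_2] ∈ R^(3×2). The projector onto W = col(U) is P = U (U^T U)^(-1) U^T.
Compute U^T U =
  [14, -6]
  [-6, 27],
and U^T v = (6, 15).
Solve U^T U · c = U^T v for the coefficients: c = (14/19, 41/57). The projection is proj_W(v) = U c.
Check: (v - proj_W(v)) · u_1 = 0  (should be 0).
Check: (v - proj_W(v)) · u_2 = 0  (should be 0).
Result: proj_W(v) = (1/19, 27/19, -69/19).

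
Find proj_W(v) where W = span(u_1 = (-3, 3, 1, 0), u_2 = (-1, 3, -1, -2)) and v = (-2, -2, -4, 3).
proj_W(v) = (13/41, -48/41, 19/41, 35/41)

Set up U = [u_1 | ... | u_2] ∈ R^(4×2). The projector onto W = col(U) is P = U (U^T U)^(-1) U^T.
Compute U^T U =
  [19, 11]
  [11, 15],
and U^T v = (-4, -6).
Solve U^T U · c = U^T v for the coefficients: c = (3/82, -35/82). The projection is proj_W(v) = U c.
Check: (v - proj_W(v)) · u_1 = 0  (should be 0).
Check: (v - proj_W(v)) · u_2 = 0  (should be 0).
Result: proj_W(v) = (13/41, -48/41, 19/41, 35/41).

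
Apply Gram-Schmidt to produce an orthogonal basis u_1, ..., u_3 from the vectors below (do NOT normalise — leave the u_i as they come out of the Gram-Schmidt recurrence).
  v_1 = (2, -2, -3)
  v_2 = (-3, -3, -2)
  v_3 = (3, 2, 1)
Orthogonal basis:
  u_1 = (2, -2, -3)
  u_2 = (-63/17, -39/17, -16/17)
  u_3 = (5/338, -1/26, 6/169)

Apply the Gram-Schmidt recurrence
  u_1 = v_1
  u_i = v_i − Σ_{j<i} ((v_i · u_j) / (u_j · u_j)) · u_j.

Step by step this gives:
  u_1 = (2, -2, -3)
  u_2 = (-63/17, -39/17, -16/17)
  u_3 = (5/338, -1/26, 6/169)

Orthogonality check:
  u_2 · u_1 = 0 (should be 0)
  u_3 · u_1 = 0 (should be 0)
  u_3 · u_2 = 0 (should be 0)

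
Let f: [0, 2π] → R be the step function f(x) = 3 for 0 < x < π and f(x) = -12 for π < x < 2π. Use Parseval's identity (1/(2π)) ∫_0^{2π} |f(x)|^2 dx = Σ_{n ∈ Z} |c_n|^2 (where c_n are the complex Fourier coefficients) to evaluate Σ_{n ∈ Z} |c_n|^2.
Σ |c_n|^2 = 153/2

Parseval equates the L^2 energy of f (normalised by 1/(2π)) with the ℓ^2 sum of its Fourier coefficients: (1/(2π)) ∫_0^{2π} |f|^2 = Σ |c_n|^2.
Compute the left side: (1/(2π)) [∫_0^π 3^2 dx + ∫_π^{2π} (-12)^2 dx] = (1/(2π)) · (9π + 144π) = (9 + 144)/2 = 153/2.
So Σ_{n ∈ Z} |c_n|^2 = 153/2.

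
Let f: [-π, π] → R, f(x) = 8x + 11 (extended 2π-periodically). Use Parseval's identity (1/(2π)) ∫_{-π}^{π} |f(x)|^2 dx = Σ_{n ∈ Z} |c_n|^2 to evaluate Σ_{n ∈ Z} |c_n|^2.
Σ |c_n|^2 = 64π^2/3 + 121

Expand and integrate term by term over [-π, π]:
  ∫ (8x)^2 dx = 64·(2π^3/3); ∫ 2·8·(11)·x dx = 0 (odd integrand); ∫ 11^2 dx = 121·2π.
So (1/(2π)) ∫_{-π}^{π} (8x + 11)^2 dx = 64π^2/3 + 121 = 64π^2/3 + 121.
Parseval ⇒ Σ |c_n|^2 = 64π^2/3 + 121.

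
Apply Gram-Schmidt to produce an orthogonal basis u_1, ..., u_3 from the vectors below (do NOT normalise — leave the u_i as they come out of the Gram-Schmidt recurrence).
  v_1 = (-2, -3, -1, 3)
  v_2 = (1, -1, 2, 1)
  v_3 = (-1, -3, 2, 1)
Orthogonal basis:
  u_1 = (-2, -3, -1, 3)
  u_2 = (27/23, -17/23, 48/23, 17/23)
  u_3 = (-154/157, -124/157, 110/157, -190/157)

Apply the Gram-Schmidt recurrence
  u_1 = v_1
  u_i = v_i − Σ_{j<i} ((v_i · u_j) / (u_j · u_j)) · u_j.

Step by step this gives:
  u_1 = (-2, -3, -1, 3)
  u_2 = (27/23, -17/23, 48/23, 17/23)
  u_3 = (-154/157, -124/157, 110/157, -190/157)

Orthogonality check:
  u_2 · u_1 = 0 (should be 0)
  u_3 · u_1 = 0 (should be 0)
  u_3 · u_2 = 0 (should be 0)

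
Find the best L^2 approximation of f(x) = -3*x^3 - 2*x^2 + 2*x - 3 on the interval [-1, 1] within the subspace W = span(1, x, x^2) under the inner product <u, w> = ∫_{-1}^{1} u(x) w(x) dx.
g(x) = -2*x^2 + x/5 - 3

The best approximation g ∈ W is the orthogonal projection of f onto W. Writing g = a_0 + a_1 x + a_2 x^2, the coefficients solve the normal equations G · a = b where
  G_{ij} = <φ_i, φ_j> and b_i = <f, φ_i>, with φ_0 = 1, φ_1 = x, φ_2 = x^2.
G =
  [2, 0, 2/3]
  [0, 2/3, 0]
  [2/3, 0, 2/5],
b = (-22/3, 2/15, -14/5).
Solving gives a_0 = -3, a_1 = 1/5, a_2 = -2, so
  g(x) = -2*x^2 + x/5 - 3.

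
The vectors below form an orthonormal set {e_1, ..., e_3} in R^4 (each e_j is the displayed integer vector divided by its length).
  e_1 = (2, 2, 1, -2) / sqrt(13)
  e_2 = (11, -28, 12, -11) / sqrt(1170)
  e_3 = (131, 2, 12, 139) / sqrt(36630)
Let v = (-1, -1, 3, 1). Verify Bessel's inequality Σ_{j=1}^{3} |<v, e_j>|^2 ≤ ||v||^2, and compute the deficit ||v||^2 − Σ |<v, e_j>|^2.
Σ |<v, e_j>|^2 = 915/407; ||v||^2 = 12; deficit = 3969/407

Write each e_j = u_j / sqrt(<u_j, u_j>) where u_j is the displayed integer vector. Then <v, e_j> = <v, u_j> / sqrt(<u_j, u_j>), so |<v, e_j>|^2 = <v, u_j>^2 / <u_j, u_j>.
Coefficients: <v, e_1> = -3/sqrt(13), <v, e_2> = 42/sqrt(1170), <v, e_3> = 42/sqrt(36630).
Square and sum: Σ |<v, e_j>|^2 = 915/407.
Compute ||v||^2 = v·v = 12.
Deficit = 12 − 915/407 = 3969/407 ≥ 0, confirming Bessel's inequality. (The deficit equals ||v − Σ <v,e_j> e_j||^2, the squared distance from v to span{e_j}.)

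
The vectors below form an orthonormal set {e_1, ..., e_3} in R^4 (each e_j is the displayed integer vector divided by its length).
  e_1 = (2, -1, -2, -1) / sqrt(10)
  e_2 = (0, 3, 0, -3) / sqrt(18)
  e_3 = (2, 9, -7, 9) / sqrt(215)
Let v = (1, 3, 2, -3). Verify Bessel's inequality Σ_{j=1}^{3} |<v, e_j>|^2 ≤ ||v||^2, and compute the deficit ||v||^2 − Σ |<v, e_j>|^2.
Σ |<v, e_j>|^2 = 820/43; ||v||^2 = 23; deficit = 169/43

Write each e_j = u_j / sqrt(<u_j, u_j>) where u_j is the displayed integer vector. Then <v, e_j> = <v, u_j> / sqrt(<u_j, u_j>), so |<v, e_j>|^2 = <v, u_j>^2 / <u_j, u_j>.
Coefficients: <v, e_1> = -2/sqrt(10), <v, e_2> = 18/sqrt(18), <v, e_3> = -12/sqrt(215).
Square and sum: Σ |<v, e_j>|^2 = 820/43.
Compute ||v||^2 = v·v = 23.
Deficit = 23 − 820/43 = 169/43 ≥ 0, confirming Bessel's inequality. (The deficit equals ||v − Σ <v,e_j> e_j||^2, the squared distance from v to span{e_j}.)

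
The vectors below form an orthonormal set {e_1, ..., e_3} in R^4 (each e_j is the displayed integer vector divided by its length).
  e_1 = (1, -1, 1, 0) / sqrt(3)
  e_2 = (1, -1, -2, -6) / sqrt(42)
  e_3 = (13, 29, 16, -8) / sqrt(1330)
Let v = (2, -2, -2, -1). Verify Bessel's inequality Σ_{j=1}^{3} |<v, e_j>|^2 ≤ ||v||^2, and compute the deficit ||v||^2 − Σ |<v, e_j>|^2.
Σ |<v, e_j>|^2 = 794/95; ||v||^2 = 13; deficit = 441/95

Write each e_j = u_j / sqrt(<u_j, u_j>) where u_j is the displayed integer vector. Then <v, e_j> = <v, u_j> / sqrt(<u_j, u_j>), so |<v, e_j>|^2 = <v, u_j>^2 / <u_j, u_j>.
Coefficients: <v, e_1> = 2/sqrt(3), <v, e_2> = 14/sqrt(42), <v, e_3> = -56/sqrt(1330).
Square and sum: Σ |<v, e_j>|^2 = 794/95.
Compute ||v||^2 = v·v = 13.
Deficit = 13 − 794/95 = 441/95 ≥ 0, confirming Bessel's inequality. (The deficit equals ||v − Σ <v,e_j> e_j||^2, the squared distance from v to span{e_j}.)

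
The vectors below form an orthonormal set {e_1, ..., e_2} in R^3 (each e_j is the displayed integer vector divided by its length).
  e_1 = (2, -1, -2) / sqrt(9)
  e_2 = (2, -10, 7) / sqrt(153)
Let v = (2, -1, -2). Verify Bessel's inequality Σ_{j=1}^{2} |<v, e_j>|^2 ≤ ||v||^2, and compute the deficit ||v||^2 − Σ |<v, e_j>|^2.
Σ |<v, e_j>|^2 = 9; ||v||^2 = 9; deficit = 0

Write each e_j = u_j / sqrt(<u_j, u_j>) where u_j is the displayed integer vector. Then <v, e_j> = <v, u_j> / sqrt(<u_j, u_j>), so |<v, e_j>|^2 = <v, u_j>^2 / <u_j, u_j>.
Coefficients: <v, e_1> = 9/sqrt(9), <v, e_2> = 0/sqrt(153).
Square and sum: Σ |<v, e_j>|^2 = 9.
Compute ||v||^2 = v·v = 9.
Deficit = 9 − 9 = 0 ≥ 0, confirming Bessel's inequality. (The deficit equals ||v − Σ <v,e_j> e_j||^2, the squared distance from v to span{e_j}.)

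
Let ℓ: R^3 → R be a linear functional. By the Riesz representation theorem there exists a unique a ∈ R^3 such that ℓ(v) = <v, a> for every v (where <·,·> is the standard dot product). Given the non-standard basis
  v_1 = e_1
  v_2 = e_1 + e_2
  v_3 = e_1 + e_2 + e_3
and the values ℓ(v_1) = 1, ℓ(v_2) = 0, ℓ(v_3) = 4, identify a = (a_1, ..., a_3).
a = (1, -1, 4)

Write a = (a_1, ..., a_3) in the standard basis. For each basis vector v_i, ℓ(v_i) = <v_i, a> is a linear equation in the a_j's. Collect the n equations into a matrix system V a = ℓ, where row i of V is v_i (expressed in the standard basis). Since V is invertible (lower-triangular with 1s on the diagonal, up to permutation), solve by back-substitution:
  V =
[[1, 0, 0],
 [1, 1, 0],
 [1, 1, 1]]
  V a = (1, 0, 4)
Solving gives a = (1, -1, 4).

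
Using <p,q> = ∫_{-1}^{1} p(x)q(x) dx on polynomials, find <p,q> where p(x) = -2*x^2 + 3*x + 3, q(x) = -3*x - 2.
<p,q> = -46/3

Expand the product: p(x)·q(x) = 6*x^3 - 5*x^2 - 15*x - 6.
∫_{-1}^{1} of each monomial x^k gives [2/(k+1) if k even, 0 if k odd]. Integrating term-by-term (or equivalently evaluating the antiderivative F(x) = 3*x^4/2 - 5*x^3/3 - 15*x^2/2 - 6*x at the endpoints):
  F(1) − F(−1) = -41/3 − (5/3) = -46/3.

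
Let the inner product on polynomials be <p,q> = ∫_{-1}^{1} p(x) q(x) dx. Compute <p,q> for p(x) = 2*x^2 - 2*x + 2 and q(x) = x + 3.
<p,q> = 44/3

Expand the product: p(x)·q(x) = 2*x^3 + 4*x^2 - 4*x + 6.
∫_{-1}^{1} of each monomial x^k gives [2/(k+1) if k even, 0 if k odd]. Integrating term-by-term (or equivalently evaluating the antiderivative F(x) = x^4/2 + 4*x^3/3 - 2*x^2 + 6*x at the endpoints):
  F(1) − F(−1) = 35/6 − (-53/6) = 44/3.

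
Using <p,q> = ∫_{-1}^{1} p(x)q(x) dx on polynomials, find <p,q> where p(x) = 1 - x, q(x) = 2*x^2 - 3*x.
<p,q> = 10/3

Expand the product: p(x)·q(x) = -2*x^3 + 5*x^2 - 3*x.
∫_{-1}^{1} of each monomial x^k gives [2/(k+1) if k even, 0 if k odd]. Integrating term-by-term (or equivalently evaluating the antiderivative F(x) = -x^4/2 + 5*x^3/3 - 3*x^2/2 at the endpoints):
  F(1) − F(−1) = -1/3 − (-11/3) = 10/3.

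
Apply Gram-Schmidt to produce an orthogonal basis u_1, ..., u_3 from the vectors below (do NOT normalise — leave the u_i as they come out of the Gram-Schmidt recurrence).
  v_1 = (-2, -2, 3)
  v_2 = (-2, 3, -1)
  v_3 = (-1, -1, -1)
Orthogonal basis:
  u_1 = (-2, -2, 3)
  u_2 = (-44/17, 41/17, -2/17)
  u_3 = (-175/213, -200/213, -250/213)

Apply the Gram-Schmidt recurrence
  u_1 = v_1
  u_i = v_i − Σ_{j<i} ((v_i · u_j) / (u_j · u_j)) · u_j.

Step by step this gives:
  u_1 = (-2, -2, 3)
  u_2 = (-44/17, 41/17, -2/17)
  u_3 = (-175/213, -200/213, -250/213)

Orthogonality check:
  u_2 · u_1 = 0 (should be 0)
  u_3 · u_1 = 0 (should be 0)
  u_3 · u_2 = 0 (should be 0)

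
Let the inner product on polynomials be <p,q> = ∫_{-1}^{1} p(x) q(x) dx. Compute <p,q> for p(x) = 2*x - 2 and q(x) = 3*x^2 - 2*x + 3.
<p,q> = -56/3

Expand the product: p(x)·q(x) = 6*x^3 - 10*x^2 + 10*x - 6.
∫_{-1}^{1} of each monomial x^k gives [2/(k+1) if k even, 0 if k odd]. Integrating term-by-term (or equivalently evaluating the antiderivative F(x) = 3*x^4/2 - 10*x^3/3 + 5*x^2 - 6*x at the endpoints):
  F(1) − F(−1) = -17/6 − (95/6) = -56/3.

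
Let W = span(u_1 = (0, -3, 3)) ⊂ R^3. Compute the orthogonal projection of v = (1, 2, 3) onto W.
proj_W(v) = (0, -1/2, 1/2)

Set up U = [u_1 | ... | u_1] ∈ R^(3×1). The projector onto W = col(U) is P = U (U^T U)^(-1) U^T.
Compute U^T U =
  [18],
and U^T v = (3).
Solve U^T U · c = U^T v for the coefficients: c = (1/6). The projection is proj_W(v) = U c.
Check: (v - proj_W(v)) · u_1 = 0  (should be 0).
Result: proj_W(v) = (0, -1/2, 1/2).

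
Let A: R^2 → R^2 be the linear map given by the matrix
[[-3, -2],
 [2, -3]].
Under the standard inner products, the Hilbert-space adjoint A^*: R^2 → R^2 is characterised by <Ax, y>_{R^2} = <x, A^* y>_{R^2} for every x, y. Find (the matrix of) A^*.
A^* = A^T =
[[-3, 2],
 [-2, -3]]

For real matrices with standard dot products, the defining identity <Ax, y> = <x, A^* y> gives (Ax)^T y = x^T (A^*) y, i.e. x^T A^T y = x^T (A^*) y. Since this holds for all x, y, we must have A^* = A^T. Therefore
A^* =
[[-3, 2],
 [-2, -3]].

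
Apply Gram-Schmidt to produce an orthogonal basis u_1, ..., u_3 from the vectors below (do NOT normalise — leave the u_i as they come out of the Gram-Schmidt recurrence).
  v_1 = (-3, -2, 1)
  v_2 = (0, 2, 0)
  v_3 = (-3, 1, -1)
Orthogonal basis:
  u_1 = (-3, -2, 1)
  u_2 = (-6/7, 10/7, 2/7)
  u_3 = (-3/5, 0, -9/5)

Apply the Gram-Schmidt recurrence
  u_1 = v_1
  u_i = v_i − Σ_{j<i} ((v_i · u_j) / (u_j · u_j)) · u_j.

Step by step this gives:
  u_1 = (-3, -2, 1)
  u_2 = (-6/7, 10/7, 2/7)
  u_3 = (-3/5, 0, -9/5)

Orthogonality check:
  u_2 · u_1 = 0 (should be 0)
  u_3 · u_1 = 0 (should be 0)
  u_3 · u_2 = 0 (should be 0)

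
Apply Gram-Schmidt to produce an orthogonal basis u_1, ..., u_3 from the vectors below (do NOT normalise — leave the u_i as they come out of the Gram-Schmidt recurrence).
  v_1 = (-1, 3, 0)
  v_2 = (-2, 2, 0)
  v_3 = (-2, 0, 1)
Orthogonal basis:
  u_1 = (-1, 3, 0)
  u_2 = (-6/5, -2/5, 0)
  u_3 = (0, 0, 1)

Apply the Gram-Schmidt recurrence
  u_1 = v_1
  u_i = v_i − Σ_{j<i} ((v_i · u_j) / (u_j · u_j)) · u_j.

Step by step this gives:
  u_1 = (-1, 3, 0)
  u_2 = (-6/5, -2/5, 0)
  u_3 = (0, 0, 1)

Orthogonality check:
  u_2 · u_1 = 0 (should be 0)
  u_3 · u_1 = 0 (should be 0)
  u_3 · u_2 = 0 (should be 0)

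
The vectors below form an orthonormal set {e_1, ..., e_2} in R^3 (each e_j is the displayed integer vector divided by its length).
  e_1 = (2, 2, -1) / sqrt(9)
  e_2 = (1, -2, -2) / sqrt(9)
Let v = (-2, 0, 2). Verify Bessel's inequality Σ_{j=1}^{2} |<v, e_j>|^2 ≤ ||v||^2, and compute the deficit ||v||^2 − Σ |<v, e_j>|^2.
Σ |<v, e_j>|^2 = 8; ||v||^2 = 8; deficit = 0

Write each e_j = u_j / sqrt(<u_j, u_j>) where u_j is the displayed integer vector. Then <v, e_j> = <v, u_j> / sqrt(<u_j, u_j>), so |<v, e_j>|^2 = <v, u_j>^2 / <u_j, u_j>.
Coefficients: <v, e_1> = -6/sqrt(9), <v, e_2> = -6/sqrt(9).
Square and sum: Σ |<v, e_j>|^2 = 8.
Compute ||v||^2 = v·v = 8.
Deficit = 8 − 8 = 0 ≥ 0, confirming Bessel's inequality. (The deficit equals ||v − Σ <v,e_j> e_j||^2, the squared distance from v to span{e_j}.)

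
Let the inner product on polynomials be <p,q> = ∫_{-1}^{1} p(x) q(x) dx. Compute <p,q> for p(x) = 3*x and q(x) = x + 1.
<p,q> = 2

Expand the product: p(x)·q(x) = 3*x^2 + 3*x.
∫_{-1}^{1} of each monomial x^k gives [2/(k+1) if k even, 0 if k odd]. Integrating term-by-term (or equivalently evaluating the antiderivative F(x) = x^3 + 3*x^2/2 at the endpoints):
  F(1) − F(−1) = 5/2 − (1/2) = 2.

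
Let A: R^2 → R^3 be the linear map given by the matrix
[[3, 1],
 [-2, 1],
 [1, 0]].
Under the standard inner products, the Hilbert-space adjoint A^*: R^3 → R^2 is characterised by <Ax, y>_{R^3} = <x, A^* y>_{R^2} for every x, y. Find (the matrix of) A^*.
A^* = A^T =
[[3, -2, 1],
 [1, 1, 0]]

For real matrices with standard dot products, the defining identity <Ax, y> = <x, A^* y> gives (Ax)^T y = x^T (A^*) y, i.e. x^T A^T y = x^T (A^*) y. Since this holds for all x, y, we must have A^* = A^T. Therefore
A^* =
[[3, -2, 1],
 [1, 1, 0]].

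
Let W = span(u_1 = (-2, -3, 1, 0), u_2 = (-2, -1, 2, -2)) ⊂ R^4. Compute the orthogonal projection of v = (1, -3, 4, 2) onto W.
proj_W(v) = (-138/101, -265/101, 40/101, 58/101)

Set up U = [u_1 | ... | u_2] ∈ R^(4×2). The projector onto W = col(U) is P = U (U^T U)^(-1) U^T.
Compute U^T U =
  [14, 9]
  [9, 13],
and U^T v = (11, 5).
Solve U^T U · c = U^T v for the coefficients: c = (98/101, -29/101). The projection is proj_W(v) = U c.
Check: (v - proj_W(v)) · u_1 = 0  (should be 0).
Check: (v - proj_W(v)) · u_2 = 0  (should be 0).
Result: proj_W(v) = (-138/101, -265/101, 40/101, 58/101).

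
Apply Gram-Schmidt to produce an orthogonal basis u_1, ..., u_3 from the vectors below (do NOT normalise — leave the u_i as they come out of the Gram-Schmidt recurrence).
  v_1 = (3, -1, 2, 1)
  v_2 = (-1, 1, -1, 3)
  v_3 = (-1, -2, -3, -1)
Orthogonal basis:
  u_1 = (3, -1, 2, 1)
  u_2 = (-2/5, 4/5, -3/5, 16/5)
  u_3 = (29/57, -134/57, -118/57, 5/19)

Apply the Gram-Schmidt recurrence
  u_1 = v_1
  u_i = v_i − Σ_{j<i} ((v_i · u_j) / (u_j · u_j)) · u_j.

Step by step this gives:
  u_1 = (3, -1, 2, 1)
  u_2 = (-2/5, 4/5, -3/5, 16/5)
  u_3 = (29/57, -134/57, -118/57, 5/19)

Orthogonality check:
  u_2 · u_1 = 0 (should be 0)
  u_3 · u_1 = 0 (should be 0)
  u_3 · u_2 = 0 (should be 0)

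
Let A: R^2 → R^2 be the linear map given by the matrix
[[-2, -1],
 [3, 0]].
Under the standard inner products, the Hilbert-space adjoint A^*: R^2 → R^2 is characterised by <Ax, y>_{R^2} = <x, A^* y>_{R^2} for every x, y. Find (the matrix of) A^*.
A^* = A^T =
[[-2, 3],
 [-1, 0]]

For real matrices with standard dot products, the defining identity <Ax, y> = <x, A^* y> gives (Ax)^T y = x^T (A^*) y, i.e. x^T A^T y = x^T (A^*) y. Since this holds for all x, y, we must have A^* = A^T. Therefore
A^* =
[[-2, 3],
 [-1, 0]].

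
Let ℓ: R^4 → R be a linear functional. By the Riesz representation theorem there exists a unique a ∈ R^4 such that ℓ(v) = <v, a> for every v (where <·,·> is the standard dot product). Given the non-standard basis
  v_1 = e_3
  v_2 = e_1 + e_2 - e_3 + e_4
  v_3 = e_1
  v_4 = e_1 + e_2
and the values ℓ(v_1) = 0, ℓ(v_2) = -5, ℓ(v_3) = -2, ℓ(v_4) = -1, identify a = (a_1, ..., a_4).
a = (-2, 1, 0, -4)

Write a = (a_1, ..., a_4) in the standard basis. For each basis vector v_i, ℓ(v_i) = <v_i, a> is a linear equation in the a_j's. Collect the n equations into a matrix system V a = ℓ, where row i of V is v_i (expressed in the standard basis). Since V is invertible (lower-triangular with 1s on the diagonal, up to permutation), solve by back-substitution:
  V =
[[0, 0, 1, 0],
 [1, 1, -1, 1],
 [1, 0, 0, 0],
 [1, 1, 0, 0]]
  V a = (0, -5, -2, -1)
Solving gives a = (-2, 1, 0, -4).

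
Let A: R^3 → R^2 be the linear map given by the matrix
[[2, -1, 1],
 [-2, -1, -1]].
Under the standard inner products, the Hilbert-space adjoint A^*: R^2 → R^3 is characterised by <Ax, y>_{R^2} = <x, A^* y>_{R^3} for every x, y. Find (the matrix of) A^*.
A^* = A^T =
[[2, -2],
 [-1, -1],
 [1, -1]]

For real matrices with standard dot products, the defining identity <Ax, y> = <x, A^* y> gives (Ax)^T y = x^T (A^*) y, i.e. x^T A^T y = x^T (A^*) y. Since this holds for all x, y, we must have A^* = A^T. Therefore
A^* =
[[2, -2],
 [-1, -1],
 [1, -1]].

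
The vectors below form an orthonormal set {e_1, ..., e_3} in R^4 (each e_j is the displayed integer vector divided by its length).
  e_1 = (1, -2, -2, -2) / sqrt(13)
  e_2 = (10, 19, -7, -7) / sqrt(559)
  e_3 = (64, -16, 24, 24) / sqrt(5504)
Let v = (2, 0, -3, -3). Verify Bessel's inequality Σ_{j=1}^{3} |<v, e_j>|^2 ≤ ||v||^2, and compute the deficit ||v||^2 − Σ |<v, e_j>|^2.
Σ |<v, e_j>|^2 = 22; ||v||^2 = 22; deficit = 0

Write each e_j = u_j / sqrt(<u_j, u_j>) where u_j is the displayed integer vector. Then <v, e_j> = <v, u_j> / sqrt(<u_j, u_j>), so |<v, e_j>|^2 = <v, u_j>^2 / <u_j, u_j>.
Coefficients: <v, e_1> = 14/sqrt(13), <v, e_2> = 62/sqrt(559), <v, e_3> = -16/sqrt(5504).
Square and sum: Σ |<v, e_j>|^2 = 22.
Compute ||v||^2 = v·v = 22.
Deficit = 22 − 22 = 0 ≥ 0, confirming Bessel's inequality. (The deficit equals ||v − Σ <v,e_j> e_j||^2, the squared distance from v to span{e_j}.)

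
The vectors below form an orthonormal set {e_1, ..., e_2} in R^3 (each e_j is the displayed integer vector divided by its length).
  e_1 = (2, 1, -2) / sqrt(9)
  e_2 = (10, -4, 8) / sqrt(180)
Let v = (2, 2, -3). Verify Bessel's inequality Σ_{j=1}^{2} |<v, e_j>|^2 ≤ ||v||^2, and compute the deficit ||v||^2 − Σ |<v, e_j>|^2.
Σ |<v, e_j>|^2 = 84/5; ||v||^2 = 17; deficit = 1/5

Write each e_j = u_j / sqrt(<u_j, u_j>) where u_j is the displayed integer vector. Then <v, e_j> = <v, u_j> / sqrt(<u_j, u_j>), so |<v, e_j>|^2 = <v, u_j>^2 / <u_j, u_j>.
Coefficients: <v, e_1> = 12/sqrt(9), <v, e_2> = -12/sqrt(180).
Square and sum: Σ |<v, e_j>|^2 = 84/5.
Compute ||v||^2 = v·v = 17.
Deficit = 17 − 84/5 = 1/5 ≥ 0, confirming Bessel's inequality. (The deficit equals ||v − Σ <v,e_j> e_j||^2, the squared distance from v to span{e_j}.)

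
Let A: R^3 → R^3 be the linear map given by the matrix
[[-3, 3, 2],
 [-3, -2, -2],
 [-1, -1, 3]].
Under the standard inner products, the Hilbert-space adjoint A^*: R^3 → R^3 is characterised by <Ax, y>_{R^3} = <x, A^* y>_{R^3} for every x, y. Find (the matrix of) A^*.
A^* = A^T =
[[-3, -3, -1],
 [3, -2, -1],
 [2, -2, 3]]

For real matrices with standard dot products, the defining identity <Ax, y> = <x, A^* y> gives (Ax)^T y = x^T (A^*) y, i.e. x^T A^T y = x^T (A^*) y. Since this holds for all x, y, we must have A^* = A^T. Therefore
A^* =
[[-3, -3, -1],
 [3, -2, -1],
 [2, -2, 3]].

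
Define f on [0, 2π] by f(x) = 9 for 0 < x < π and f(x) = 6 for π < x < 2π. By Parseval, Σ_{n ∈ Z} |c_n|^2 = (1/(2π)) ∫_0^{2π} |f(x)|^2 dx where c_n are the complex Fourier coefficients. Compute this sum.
Σ |c_n|^2 = 117/2

Parseval equates the L^2 energy of f (normalised by 1/(2π)) with the ℓ^2 sum of its Fourier coefficients: (1/(2π)) ∫_0^{2π} |f|^2 = Σ |c_n|^2.
Compute the left side: (1/(2π)) [∫_0^π 9^2 dx + ∫_π^{2π} 6^2 dx] = (1/(2π)) · (81π + 36π) = (81 + 36)/2 = 117/2.
So Σ_{n ∈ Z} |c_n|^2 = 117/2.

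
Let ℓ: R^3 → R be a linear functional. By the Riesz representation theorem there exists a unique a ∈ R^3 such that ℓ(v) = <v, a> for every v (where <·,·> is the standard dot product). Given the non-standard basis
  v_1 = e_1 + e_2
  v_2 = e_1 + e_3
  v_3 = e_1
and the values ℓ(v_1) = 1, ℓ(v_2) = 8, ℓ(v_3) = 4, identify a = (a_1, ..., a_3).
a = (4, -3, 4)

Write a = (a_1, ..., a_3) in the standard basis. For each basis vector v_i, ℓ(v_i) = <v_i, a> is a linear equation in the a_j's. Collect the n equations into a matrix system V a = ℓ, where row i of V is v_i (expressed in the standard basis). Since V is invertible (lower-triangular with 1s on the diagonal, up to permutation), solve by back-substitution:
  V =
[[1, 1, 0],
 [1, 0, 1],
 [1, 0, 0]]
  V a = (1, 8, 4)
Solving gives a = (4, -3, 4).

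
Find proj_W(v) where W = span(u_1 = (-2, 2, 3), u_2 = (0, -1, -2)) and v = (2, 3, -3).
proj_W(v) = (22/21, -17/21, -23/21)

Set up U = [u_1 | ... | u_2] ∈ R^(3×2). The projector onto W = col(U) is P = U (U^T U)^(-1) U^T.
Compute U^T U =
  [17, -8]
  [-8, 5],
and U^T v = (-7, 3).
Solve U^T U · c = U^T v for the coefficients: c = (-11/21, -5/21). The projection is proj_W(v) = U c.
Check: (v - proj_W(v)) · u_1 = 0  (should be 0).
Check: (v - proj_W(v)) · u_2 = 0  (should be 0).
Result: proj_W(v) = (22/21, -17/21, -23/21).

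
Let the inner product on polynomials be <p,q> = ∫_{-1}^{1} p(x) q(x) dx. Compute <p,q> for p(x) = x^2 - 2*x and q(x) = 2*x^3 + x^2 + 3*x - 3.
<p,q> = -36/5

Expand the product: p(x)·q(x) = 2*x^5 - 3*x^4 + x^3 - 9*x^2 + 6*x.
∫_{-1}^{1} of each monomial x^k gives [2/(k+1) if k even, 0 if k odd]. Integrating term-by-term (or equivalently evaluating the antiderivative F(x) = x^6/3 - 3*x^5/5 + x^4/4 - 3*x^3 + 3*x^2 at the endpoints):
  F(1) − F(−1) = -1/60 − (431/60) = -36/5.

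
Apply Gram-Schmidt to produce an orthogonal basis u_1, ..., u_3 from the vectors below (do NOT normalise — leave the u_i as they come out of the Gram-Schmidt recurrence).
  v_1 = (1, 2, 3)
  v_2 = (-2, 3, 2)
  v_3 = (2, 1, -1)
Orthogonal basis:
  u_1 = (1, 2, 3)
  u_2 = (-19/7, 11/7, -1/7)
  u_3 = (125/138, 100/69, -175/138)

Apply the Gram-Schmidt recurrence
  u_1 = v_1
  u_i = v_i − Σ_{j<i} ((v_i · u_j) / (u_j · u_j)) · u_j.

Step by step this gives:
  u_1 = (1, 2, 3)
  u_2 = (-19/7, 11/7, -1/7)
  u_3 = (125/138, 100/69, -175/138)

Orthogonality check:
  u_2 · u_1 = 0 (should be 0)
  u_3 · u_1 = 0 (should be 0)
  u_3 · u_2 = 0 (should be 0)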